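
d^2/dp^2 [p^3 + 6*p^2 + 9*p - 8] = 6*p + 12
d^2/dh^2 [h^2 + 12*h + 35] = 2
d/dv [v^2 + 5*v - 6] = 2*v + 5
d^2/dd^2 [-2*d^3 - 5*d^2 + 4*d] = -12*d - 10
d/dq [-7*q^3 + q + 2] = 1 - 21*q^2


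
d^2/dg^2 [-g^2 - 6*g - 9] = -2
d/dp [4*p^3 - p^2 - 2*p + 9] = 12*p^2 - 2*p - 2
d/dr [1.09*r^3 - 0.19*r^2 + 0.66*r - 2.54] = 3.27*r^2 - 0.38*r + 0.66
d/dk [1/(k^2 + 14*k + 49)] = 2*(-k - 7)/(k^2 + 14*k + 49)^2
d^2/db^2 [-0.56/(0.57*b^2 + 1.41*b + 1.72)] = (0.363888*b^2 + 0.900144*b - 0.56*(1.14*b + 1.41)*(2.28*b + 2.82) + 1.098048)/(0.57*b^2 + 1.41*b + 1.72)^3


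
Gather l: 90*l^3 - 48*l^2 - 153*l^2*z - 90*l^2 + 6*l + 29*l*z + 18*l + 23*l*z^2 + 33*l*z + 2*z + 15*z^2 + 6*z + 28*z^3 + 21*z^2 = 90*l^3 + l^2*(-153*z - 138) + l*(23*z^2 + 62*z + 24) + 28*z^3 + 36*z^2 + 8*z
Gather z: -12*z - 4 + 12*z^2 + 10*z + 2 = 12*z^2 - 2*z - 2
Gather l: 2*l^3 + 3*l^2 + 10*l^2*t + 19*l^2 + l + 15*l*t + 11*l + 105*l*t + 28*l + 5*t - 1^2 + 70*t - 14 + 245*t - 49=2*l^3 + l^2*(10*t + 22) + l*(120*t + 40) + 320*t - 64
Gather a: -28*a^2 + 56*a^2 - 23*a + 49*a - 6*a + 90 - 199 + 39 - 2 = 28*a^2 + 20*a - 72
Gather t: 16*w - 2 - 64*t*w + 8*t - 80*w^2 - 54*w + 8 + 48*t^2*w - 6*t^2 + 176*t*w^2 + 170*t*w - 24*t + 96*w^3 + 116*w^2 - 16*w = t^2*(48*w - 6) + t*(176*w^2 + 106*w - 16) + 96*w^3 + 36*w^2 - 54*w + 6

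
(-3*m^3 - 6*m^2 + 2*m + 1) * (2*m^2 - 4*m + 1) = -6*m^5 + 25*m^3 - 12*m^2 - 2*m + 1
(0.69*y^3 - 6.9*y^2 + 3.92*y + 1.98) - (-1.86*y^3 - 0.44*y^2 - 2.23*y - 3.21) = 2.55*y^3 - 6.46*y^2 + 6.15*y + 5.19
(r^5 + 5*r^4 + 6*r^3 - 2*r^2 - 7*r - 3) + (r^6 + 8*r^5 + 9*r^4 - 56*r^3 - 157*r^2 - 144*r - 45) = r^6 + 9*r^5 + 14*r^4 - 50*r^3 - 159*r^2 - 151*r - 48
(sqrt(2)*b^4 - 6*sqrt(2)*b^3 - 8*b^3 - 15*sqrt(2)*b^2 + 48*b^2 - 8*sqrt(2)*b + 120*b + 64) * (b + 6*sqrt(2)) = sqrt(2)*b^5 - 6*sqrt(2)*b^4 + 4*b^4 - 63*sqrt(2)*b^3 - 24*b^3 - 60*b^2 + 280*sqrt(2)*b^2 - 32*b + 720*sqrt(2)*b + 384*sqrt(2)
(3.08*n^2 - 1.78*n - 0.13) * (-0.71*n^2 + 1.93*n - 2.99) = -2.1868*n^4 + 7.2082*n^3 - 12.5523*n^2 + 5.0713*n + 0.3887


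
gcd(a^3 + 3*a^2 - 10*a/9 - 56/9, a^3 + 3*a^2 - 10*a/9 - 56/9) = a^3 + 3*a^2 - 10*a/9 - 56/9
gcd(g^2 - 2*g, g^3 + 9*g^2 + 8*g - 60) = g - 2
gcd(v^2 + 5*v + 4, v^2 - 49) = 1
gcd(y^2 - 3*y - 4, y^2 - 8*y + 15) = 1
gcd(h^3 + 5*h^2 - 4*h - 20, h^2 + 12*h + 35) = h + 5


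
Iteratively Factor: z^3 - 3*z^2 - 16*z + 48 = (z - 4)*(z^2 + z - 12) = (z - 4)*(z + 4)*(z - 3)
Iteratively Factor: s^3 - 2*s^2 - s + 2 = (s + 1)*(s^2 - 3*s + 2) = (s - 1)*(s + 1)*(s - 2)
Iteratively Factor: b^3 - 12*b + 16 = (b - 2)*(b^2 + 2*b - 8) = (b - 2)*(b + 4)*(b - 2)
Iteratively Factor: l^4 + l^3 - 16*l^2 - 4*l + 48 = (l - 2)*(l^3 + 3*l^2 - 10*l - 24) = (l - 2)*(l + 2)*(l^2 + l - 12) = (l - 3)*(l - 2)*(l + 2)*(l + 4)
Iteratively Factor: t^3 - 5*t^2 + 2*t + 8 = (t + 1)*(t^2 - 6*t + 8) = (t - 4)*(t + 1)*(t - 2)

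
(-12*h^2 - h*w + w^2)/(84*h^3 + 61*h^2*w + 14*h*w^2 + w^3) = (-4*h + w)/(28*h^2 + 11*h*w + w^2)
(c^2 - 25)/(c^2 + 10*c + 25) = (c - 5)/(c + 5)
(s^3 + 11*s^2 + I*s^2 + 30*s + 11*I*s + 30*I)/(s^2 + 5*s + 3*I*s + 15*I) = (s^2 + s*(6 + I) + 6*I)/(s + 3*I)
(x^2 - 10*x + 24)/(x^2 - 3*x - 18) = (x - 4)/(x + 3)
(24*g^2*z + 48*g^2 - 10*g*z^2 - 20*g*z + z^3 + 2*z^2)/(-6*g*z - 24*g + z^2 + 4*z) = (-4*g*z - 8*g + z^2 + 2*z)/(z + 4)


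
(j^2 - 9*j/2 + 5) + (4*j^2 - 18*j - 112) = 5*j^2 - 45*j/2 - 107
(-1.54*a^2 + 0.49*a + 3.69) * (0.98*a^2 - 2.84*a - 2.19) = -1.5092*a^4 + 4.8538*a^3 + 5.5972*a^2 - 11.5527*a - 8.0811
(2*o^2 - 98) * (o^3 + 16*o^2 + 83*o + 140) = 2*o^5 + 32*o^4 + 68*o^3 - 1288*o^2 - 8134*o - 13720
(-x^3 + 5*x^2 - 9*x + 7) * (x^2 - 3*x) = -x^5 + 8*x^4 - 24*x^3 + 34*x^2 - 21*x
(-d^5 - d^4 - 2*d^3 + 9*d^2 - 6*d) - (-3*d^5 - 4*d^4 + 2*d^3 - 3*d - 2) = 2*d^5 + 3*d^4 - 4*d^3 + 9*d^2 - 3*d + 2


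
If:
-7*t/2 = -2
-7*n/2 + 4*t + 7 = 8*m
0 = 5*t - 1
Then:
No Solution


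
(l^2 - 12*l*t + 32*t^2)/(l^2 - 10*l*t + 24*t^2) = (-l + 8*t)/(-l + 6*t)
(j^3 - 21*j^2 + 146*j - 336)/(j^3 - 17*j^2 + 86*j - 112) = (j - 6)/(j - 2)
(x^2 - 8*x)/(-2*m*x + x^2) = (8 - x)/(2*m - x)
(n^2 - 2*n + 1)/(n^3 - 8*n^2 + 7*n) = (n - 1)/(n*(n - 7))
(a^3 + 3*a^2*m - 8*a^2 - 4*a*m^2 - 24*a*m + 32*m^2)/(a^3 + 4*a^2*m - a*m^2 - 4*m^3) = (a - 8)/(a + m)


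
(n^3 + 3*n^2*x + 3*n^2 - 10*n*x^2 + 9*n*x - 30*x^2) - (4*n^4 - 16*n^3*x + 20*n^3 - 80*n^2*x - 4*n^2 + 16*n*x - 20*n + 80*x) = -4*n^4 + 16*n^3*x - 19*n^3 + 83*n^2*x + 7*n^2 - 10*n*x^2 - 7*n*x + 20*n - 30*x^2 - 80*x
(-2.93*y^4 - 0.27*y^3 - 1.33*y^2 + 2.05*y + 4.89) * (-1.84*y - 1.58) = 5.3912*y^5 + 5.1262*y^4 + 2.8738*y^3 - 1.6706*y^2 - 12.2366*y - 7.7262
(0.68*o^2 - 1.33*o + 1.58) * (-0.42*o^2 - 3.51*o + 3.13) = -0.2856*o^4 - 1.8282*o^3 + 6.1331*o^2 - 9.7087*o + 4.9454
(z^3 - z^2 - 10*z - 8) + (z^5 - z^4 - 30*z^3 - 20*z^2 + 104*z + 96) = z^5 - z^4 - 29*z^3 - 21*z^2 + 94*z + 88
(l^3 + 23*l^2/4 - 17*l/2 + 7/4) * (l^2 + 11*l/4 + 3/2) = l^5 + 17*l^4/2 + 141*l^3/16 - 13*l^2 - 127*l/16 + 21/8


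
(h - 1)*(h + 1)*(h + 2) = h^3 + 2*h^2 - h - 2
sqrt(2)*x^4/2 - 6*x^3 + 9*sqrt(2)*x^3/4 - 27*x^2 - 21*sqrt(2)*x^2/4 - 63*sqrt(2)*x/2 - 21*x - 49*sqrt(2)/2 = (x + 1)*(x + 7/2)*(x - 7*sqrt(2))*(sqrt(2)*x/2 + 1)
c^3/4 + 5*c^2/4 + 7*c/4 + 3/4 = (c/4 + 1/4)*(c + 1)*(c + 3)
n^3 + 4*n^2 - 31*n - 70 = (n - 5)*(n + 2)*(n + 7)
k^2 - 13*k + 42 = (k - 7)*(k - 6)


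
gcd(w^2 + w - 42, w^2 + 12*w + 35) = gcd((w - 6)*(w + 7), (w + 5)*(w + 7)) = w + 7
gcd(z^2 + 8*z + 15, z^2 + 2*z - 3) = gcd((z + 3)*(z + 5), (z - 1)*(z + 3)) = z + 3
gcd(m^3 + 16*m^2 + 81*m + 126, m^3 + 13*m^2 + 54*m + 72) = m^2 + 9*m + 18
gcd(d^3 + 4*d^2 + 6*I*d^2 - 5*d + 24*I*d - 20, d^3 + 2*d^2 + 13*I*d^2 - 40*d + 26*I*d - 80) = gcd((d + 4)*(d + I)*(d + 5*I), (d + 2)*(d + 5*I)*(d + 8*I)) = d + 5*I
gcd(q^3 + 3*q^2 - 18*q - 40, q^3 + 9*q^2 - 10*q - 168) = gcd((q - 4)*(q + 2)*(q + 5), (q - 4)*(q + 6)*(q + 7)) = q - 4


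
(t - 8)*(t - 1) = t^2 - 9*t + 8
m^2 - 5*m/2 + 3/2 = (m - 3/2)*(m - 1)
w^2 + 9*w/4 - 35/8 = (w - 5/4)*(w + 7/2)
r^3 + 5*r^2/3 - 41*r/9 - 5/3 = (r - 5/3)*(r + 1/3)*(r + 3)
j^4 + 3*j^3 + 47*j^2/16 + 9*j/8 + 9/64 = (j + 1/4)*(j + 1/2)*(j + 3/4)*(j + 3/2)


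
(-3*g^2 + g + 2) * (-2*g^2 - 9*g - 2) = 6*g^4 + 25*g^3 - 7*g^2 - 20*g - 4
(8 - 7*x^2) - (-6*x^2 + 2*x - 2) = -x^2 - 2*x + 10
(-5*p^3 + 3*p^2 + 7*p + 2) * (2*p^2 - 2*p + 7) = -10*p^5 + 16*p^4 - 27*p^3 + 11*p^2 + 45*p + 14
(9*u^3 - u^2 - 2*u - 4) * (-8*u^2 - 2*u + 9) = -72*u^5 - 10*u^4 + 99*u^3 + 27*u^2 - 10*u - 36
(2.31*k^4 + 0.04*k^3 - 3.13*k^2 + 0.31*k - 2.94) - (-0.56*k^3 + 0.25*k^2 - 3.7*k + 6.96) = 2.31*k^4 + 0.6*k^3 - 3.38*k^2 + 4.01*k - 9.9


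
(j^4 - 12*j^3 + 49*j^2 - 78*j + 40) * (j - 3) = j^5 - 15*j^4 + 85*j^3 - 225*j^2 + 274*j - 120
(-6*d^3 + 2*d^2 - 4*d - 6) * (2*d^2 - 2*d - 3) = -12*d^5 + 16*d^4 + 6*d^3 - 10*d^2 + 24*d + 18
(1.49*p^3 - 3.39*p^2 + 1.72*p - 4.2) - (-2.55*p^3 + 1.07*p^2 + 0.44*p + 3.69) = 4.04*p^3 - 4.46*p^2 + 1.28*p - 7.89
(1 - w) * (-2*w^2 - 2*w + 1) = 2*w^3 - 3*w + 1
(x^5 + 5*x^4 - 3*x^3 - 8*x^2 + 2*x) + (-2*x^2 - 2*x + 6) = x^5 + 5*x^4 - 3*x^3 - 10*x^2 + 6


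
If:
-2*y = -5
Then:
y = 5/2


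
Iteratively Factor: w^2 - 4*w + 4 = (w - 2)*(w - 2)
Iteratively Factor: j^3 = (j)*(j^2) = j^2*(j)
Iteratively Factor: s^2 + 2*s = (s)*(s + 2)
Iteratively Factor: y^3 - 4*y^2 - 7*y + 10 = (y + 2)*(y^2 - 6*y + 5) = (y - 1)*(y + 2)*(y - 5)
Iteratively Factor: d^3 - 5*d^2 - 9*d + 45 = (d - 3)*(d^2 - 2*d - 15) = (d - 3)*(d + 3)*(d - 5)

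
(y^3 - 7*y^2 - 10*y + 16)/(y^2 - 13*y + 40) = (y^2 + y - 2)/(y - 5)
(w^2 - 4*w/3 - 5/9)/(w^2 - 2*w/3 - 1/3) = (w - 5/3)/(w - 1)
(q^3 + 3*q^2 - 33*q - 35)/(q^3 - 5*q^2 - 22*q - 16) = (q^2 + 2*q - 35)/(q^2 - 6*q - 16)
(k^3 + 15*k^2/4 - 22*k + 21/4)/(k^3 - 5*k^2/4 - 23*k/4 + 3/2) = (k + 7)/(k + 2)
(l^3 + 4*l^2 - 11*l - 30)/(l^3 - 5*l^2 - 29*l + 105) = (l + 2)/(l - 7)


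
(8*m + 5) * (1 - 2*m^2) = -16*m^3 - 10*m^2 + 8*m + 5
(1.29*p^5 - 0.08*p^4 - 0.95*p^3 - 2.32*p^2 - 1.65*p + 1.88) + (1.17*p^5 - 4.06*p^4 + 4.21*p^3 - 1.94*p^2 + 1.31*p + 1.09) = 2.46*p^5 - 4.14*p^4 + 3.26*p^3 - 4.26*p^2 - 0.34*p + 2.97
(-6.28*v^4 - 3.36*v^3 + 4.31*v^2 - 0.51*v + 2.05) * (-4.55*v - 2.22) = 28.574*v^5 + 29.2296*v^4 - 12.1513*v^3 - 7.2477*v^2 - 8.1953*v - 4.551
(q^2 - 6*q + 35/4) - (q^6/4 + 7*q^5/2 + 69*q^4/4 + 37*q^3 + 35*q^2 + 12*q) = -q^6/4 - 7*q^5/2 - 69*q^4/4 - 37*q^3 - 34*q^2 - 18*q + 35/4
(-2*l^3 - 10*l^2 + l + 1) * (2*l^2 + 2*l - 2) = -4*l^5 - 24*l^4 - 14*l^3 + 24*l^2 - 2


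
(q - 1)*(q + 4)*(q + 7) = q^3 + 10*q^2 + 17*q - 28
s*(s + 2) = s^2 + 2*s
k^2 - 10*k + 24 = (k - 6)*(k - 4)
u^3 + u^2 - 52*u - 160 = (u - 8)*(u + 4)*(u + 5)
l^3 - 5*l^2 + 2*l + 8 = (l - 4)*(l - 2)*(l + 1)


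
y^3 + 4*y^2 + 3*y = y*(y + 1)*(y + 3)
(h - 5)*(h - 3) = h^2 - 8*h + 15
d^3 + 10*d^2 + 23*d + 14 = (d + 1)*(d + 2)*(d + 7)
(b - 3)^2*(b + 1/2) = b^3 - 11*b^2/2 + 6*b + 9/2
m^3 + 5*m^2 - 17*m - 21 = (m - 3)*(m + 1)*(m + 7)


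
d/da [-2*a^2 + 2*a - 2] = 2 - 4*a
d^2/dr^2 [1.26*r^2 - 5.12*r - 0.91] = 2.52000000000000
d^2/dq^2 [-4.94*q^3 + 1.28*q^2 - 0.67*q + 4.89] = 2.56 - 29.64*q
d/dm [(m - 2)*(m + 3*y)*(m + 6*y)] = 3*m^2 + 18*m*y - 4*m + 18*y^2 - 18*y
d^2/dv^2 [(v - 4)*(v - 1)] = 2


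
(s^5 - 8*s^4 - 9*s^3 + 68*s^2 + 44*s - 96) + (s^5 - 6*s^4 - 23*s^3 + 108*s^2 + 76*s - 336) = 2*s^5 - 14*s^4 - 32*s^3 + 176*s^2 + 120*s - 432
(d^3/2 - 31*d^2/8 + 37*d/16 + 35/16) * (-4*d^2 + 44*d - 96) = -2*d^5 + 75*d^4/2 - 911*d^3/4 + 465*d^2 - 503*d/4 - 210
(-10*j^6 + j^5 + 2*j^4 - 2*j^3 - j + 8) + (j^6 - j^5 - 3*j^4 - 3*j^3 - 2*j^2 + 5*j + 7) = -9*j^6 - j^4 - 5*j^3 - 2*j^2 + 4*j + 15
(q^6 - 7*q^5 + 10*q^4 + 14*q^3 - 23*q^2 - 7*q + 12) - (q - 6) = q^6 - 7*q^5 + 10*q^4 + 14*q^3 - 23*q^2 - 8*q + 18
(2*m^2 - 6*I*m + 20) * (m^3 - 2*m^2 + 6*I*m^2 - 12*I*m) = 2*m^5 - 4*m^4 + 6*I*m^4 + 56*m^3 - 12*I*m^3 - 112*m^2 + 120*I*m^2 - 240*I*m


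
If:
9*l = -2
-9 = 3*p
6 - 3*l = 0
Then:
No Solution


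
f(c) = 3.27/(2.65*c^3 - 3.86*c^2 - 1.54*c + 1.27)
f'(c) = 3.27*(-7.95*c^2 + 7.72*c + 1.54)/(2.65*c^3 - 3.86*c^2 - 1.54*c + 1.27)^2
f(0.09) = 2.97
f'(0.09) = 5.84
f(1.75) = 3.42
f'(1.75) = -33.26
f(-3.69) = -0.02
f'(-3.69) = -0.01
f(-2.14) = -0.08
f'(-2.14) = -0.11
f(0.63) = -5.74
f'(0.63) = 32.74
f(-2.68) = -0.04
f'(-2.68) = -0.05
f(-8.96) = -0.00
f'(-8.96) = -0.00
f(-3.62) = -0.02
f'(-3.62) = -0.01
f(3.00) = 0.10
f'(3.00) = -0.14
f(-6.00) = -0.00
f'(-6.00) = -0.00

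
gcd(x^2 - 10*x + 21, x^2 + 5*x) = 1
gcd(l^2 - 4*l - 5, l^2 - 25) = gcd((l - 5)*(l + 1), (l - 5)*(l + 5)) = l - 5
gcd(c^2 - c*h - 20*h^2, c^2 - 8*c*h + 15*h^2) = c - 5*h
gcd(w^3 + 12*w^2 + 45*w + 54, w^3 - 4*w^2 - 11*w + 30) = w + 3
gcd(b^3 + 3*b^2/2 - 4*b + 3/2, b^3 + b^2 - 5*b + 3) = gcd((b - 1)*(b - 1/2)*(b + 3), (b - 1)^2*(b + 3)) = b^2 + 2*b - 3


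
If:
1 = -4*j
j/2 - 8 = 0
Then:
No Solution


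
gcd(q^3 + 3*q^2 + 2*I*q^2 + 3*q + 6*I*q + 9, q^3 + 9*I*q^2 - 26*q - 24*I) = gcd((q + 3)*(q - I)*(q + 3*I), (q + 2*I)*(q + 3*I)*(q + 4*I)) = q + 3*I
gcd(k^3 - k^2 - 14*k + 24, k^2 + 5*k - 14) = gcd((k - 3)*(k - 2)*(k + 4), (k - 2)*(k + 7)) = k - 2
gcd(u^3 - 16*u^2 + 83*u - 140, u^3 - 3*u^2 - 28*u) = u - 7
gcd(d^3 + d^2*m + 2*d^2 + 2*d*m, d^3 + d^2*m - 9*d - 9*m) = d + m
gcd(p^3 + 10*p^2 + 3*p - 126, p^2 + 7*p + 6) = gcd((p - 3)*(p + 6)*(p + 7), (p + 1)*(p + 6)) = p + 6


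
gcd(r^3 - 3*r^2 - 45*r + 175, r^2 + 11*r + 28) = r + 7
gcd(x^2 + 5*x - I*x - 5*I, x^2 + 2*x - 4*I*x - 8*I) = 1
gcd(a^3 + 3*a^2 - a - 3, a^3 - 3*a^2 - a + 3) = a^2 - 1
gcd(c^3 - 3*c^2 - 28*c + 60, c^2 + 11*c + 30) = c + 5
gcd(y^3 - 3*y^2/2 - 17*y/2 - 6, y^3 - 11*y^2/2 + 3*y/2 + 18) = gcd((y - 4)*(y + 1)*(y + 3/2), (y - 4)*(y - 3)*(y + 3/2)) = y^2 - 5*y/2 - 6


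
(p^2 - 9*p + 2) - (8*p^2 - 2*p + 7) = -7*p^2 - 7*p - 5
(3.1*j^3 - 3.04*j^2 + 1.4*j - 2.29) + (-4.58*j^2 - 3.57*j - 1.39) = 3.1*j^3 - 7.62*j^2 - 2.17*j - 3.68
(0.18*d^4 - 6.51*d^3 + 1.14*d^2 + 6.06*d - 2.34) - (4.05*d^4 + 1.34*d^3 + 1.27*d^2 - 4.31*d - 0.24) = -3.87*d^4 - 7.85*d^3 - 0.13*d^2 + 10.37*d - 2.1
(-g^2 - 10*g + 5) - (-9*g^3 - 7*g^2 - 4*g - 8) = 9*g^3 + 6*g^2 - 6*g + 13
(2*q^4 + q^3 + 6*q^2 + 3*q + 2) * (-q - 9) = -2*q^5 - 19*q^4 - 15*q^3 - 57*q^2 - 29*q - 18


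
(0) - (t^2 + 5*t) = -t^2 - 5*t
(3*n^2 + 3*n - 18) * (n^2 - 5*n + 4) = 3*n^4 - 12*n^3 - 21*n^2 + 102*n - 72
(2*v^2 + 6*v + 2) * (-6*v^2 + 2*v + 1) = -12*v^4 - 32*v^3 + 2*v^2 + 10*v + 2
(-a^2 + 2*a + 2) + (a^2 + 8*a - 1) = 10*a + 1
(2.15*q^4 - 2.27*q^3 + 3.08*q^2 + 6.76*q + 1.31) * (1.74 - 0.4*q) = -0.86*q^5 + 4.649*q^4 - 5.1818*q^3 + 2.6552*q^2 + 11.2384*q + 2.2794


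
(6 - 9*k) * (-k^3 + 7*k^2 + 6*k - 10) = 9*k^4 - 69*k^3 - 12*k^2 + 126*k - 60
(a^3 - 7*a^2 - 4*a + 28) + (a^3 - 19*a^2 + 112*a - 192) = 2*a^3 - 26*a^2 + 108*a - 164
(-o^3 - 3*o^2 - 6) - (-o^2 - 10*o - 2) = -o^3 - 2*o^2 + 10*o - 4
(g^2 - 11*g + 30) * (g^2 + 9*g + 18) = g^4 - 2*g^3 - 51*g^2 + 72*g + 540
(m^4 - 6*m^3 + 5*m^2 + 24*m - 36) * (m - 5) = m^5 - 11*m^4 + 35*m^3 - m^2 - 156*m + 180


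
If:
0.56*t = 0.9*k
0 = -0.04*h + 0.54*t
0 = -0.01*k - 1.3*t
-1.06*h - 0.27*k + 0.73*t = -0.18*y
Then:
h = 0.00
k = 0.00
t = 0.00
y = 0.00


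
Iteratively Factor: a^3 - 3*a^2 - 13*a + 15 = (a + 3)*(a^2 - 6*a + 5) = (a - 1)*(a + 3)*(a - 5)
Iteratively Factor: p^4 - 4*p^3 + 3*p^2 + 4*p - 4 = (p + 1)*(p^3 - 5*p^2 + 8*p - 4) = (p - 1)*(p + 1)*(p^2 - 4*p + 4) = (p - 2)*(p - 1)*(p + 1)*(p - 2)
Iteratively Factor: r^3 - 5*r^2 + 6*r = (r - 3)*(r^2 - 2*r) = (r - 3)*(r - 2)*(r)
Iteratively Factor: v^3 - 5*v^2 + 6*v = (v - 3)*(v^2 - 2*v) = v*(v - 3)*(v - 2)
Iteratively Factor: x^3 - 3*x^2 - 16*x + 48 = (x - 4)*(x^2 + x - 12) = (x - 4)*(x - 3)*(x + 4)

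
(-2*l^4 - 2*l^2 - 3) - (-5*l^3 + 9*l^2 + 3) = -2*l^4 + 5*l^3 - 11*l^2 - 6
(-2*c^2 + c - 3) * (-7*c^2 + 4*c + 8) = 14*c^4 - 15*c^3 + 9*c^2 - 4*c - 24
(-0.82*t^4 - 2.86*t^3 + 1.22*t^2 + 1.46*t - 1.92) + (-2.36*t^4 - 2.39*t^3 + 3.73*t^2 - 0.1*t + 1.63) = -3.18*t^4 - 5.25*t^3 + 4.95*t^2 + 1.36*t - 0.29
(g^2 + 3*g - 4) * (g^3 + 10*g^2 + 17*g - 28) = g^5 + 13*g^4 + 43*g^3 - 17*g^2 - 152*g + 112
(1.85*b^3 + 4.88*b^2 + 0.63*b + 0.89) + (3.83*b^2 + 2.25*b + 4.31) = 1.85*b^3 + 8.71*b^2 + 2.88*b + 5.2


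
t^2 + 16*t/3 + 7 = (t + 7/3)*(t + 3)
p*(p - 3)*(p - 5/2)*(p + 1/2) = p^4 - 5*p^3 + 19*p^2/4 + 15*p/4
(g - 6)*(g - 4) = g^2 - 10*g + 24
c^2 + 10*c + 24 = (c + 4)*(c + 6)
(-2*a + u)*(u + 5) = -2*a*u - 10*a + u^2 + 5*u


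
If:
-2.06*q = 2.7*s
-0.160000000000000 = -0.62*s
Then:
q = -0.34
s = 0.26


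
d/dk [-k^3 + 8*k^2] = k*(16 - 3*k)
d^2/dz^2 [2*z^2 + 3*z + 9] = 4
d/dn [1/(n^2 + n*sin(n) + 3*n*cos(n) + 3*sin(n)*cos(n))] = (3*n*sin(n) - n*cos(n) - 2*n - sin(n) - 3*cos(n) - 3*cos(2*n))/((n + sin(n))^2*(n + 3*cos(n))^2)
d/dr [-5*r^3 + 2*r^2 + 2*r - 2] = -15*r^2 + 4*r + 2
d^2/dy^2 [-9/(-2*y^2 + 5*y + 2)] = 18*(4*y^2 - 10*y - (4*y - 5)^2 - 4)/(-2*y^2 + 5*y + 2)^3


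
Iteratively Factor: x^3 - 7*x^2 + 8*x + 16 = (x + 1)*(x^2 - 8*x + 16) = (x - 4)*(x + 1)*(x - 4)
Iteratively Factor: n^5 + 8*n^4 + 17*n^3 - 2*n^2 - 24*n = (n - 1)*(n^4 + 9*n^3 + 26*n^2 + 24*n) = (n - 1)*(n + 3)*(n^3 + 6*n^2 + 8*n) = n*(n - 1)*(n + 3)*(n^2 + 6*n + 8) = n*(n - 1)*(n + 3)*(n + 4)*(n + 2)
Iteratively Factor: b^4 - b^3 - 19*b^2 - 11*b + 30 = (b + 3)*(b^3 - 4*b^2 - 7*b + 10) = (b - 5)*(b + 3)*(b^2 + b - 2) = (b - 5)*(b - 1)*(b + 3)*(b + 2)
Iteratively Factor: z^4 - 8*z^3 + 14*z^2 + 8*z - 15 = (z - 3)*(z^3 - 5*z^2 - z + 5) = (z - 5)*(z - 3)*(z^2 - 1) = (z - 5)*(z - 3)*(z + 1)*(z - 1)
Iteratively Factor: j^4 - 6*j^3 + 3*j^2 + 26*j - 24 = (j - 4)*(j^3 - 2*j^2 - 5*j + 6) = (j - 4)*(j - 1)*(j^2 - j - 6) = (j - 4)*(j - 3)*(j - 1)*(j + 2)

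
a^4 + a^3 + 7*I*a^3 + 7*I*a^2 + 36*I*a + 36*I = (a + 1)*(a - 2*I)*(a + 3*I)*(a + 6*I)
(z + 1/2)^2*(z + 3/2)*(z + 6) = z^4 + 17*z^3/2 + 67*z^2/4 + 87*z/8 + 9/4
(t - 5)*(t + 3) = t^2 - 2*t - 15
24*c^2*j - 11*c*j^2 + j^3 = j*(-8*c + j)*(-3*c + j)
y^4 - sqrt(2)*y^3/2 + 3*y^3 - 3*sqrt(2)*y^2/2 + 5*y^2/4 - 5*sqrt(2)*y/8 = y*(y + 1/2)*(y + 5/2)*(y - sqrt(2)/2)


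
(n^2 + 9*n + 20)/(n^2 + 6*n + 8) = (n + 5)/(n + 2)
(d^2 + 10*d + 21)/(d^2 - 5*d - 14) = (d^2 + 10*d + 21)/(d^2 - 5*d - 14)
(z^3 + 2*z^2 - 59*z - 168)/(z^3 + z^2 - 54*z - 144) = (z + 7)/(z + 6)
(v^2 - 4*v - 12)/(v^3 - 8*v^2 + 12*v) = (v + 2)/(v*(v - 2))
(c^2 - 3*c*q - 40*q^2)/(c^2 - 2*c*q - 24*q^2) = (-c^2 + 3*c*q + 40*q^2)/(-c^2 + 2*c*q + 24*q^2)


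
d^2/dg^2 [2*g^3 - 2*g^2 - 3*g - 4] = 12*g - 4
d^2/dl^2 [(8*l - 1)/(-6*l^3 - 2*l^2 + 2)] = (-l^2*(8*l - 1)*(9*l + 2)^2 + (72*l^2 + 16*l + (8*l - 1)*(9*l + 1))*(3*l^3 + l^2 - 1))/(3*l^3 + l^2 - 1)^3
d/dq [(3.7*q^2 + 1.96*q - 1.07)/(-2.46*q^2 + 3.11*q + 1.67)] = (16.3286*q^2 + 7.0936*q + 6.6009)/(6.0516*q^4 - 15.3012*q^3 + 1.4557*q^2 + 10.3874*q + 2.7889)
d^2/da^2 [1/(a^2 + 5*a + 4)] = 2*(-a^2 - 5*a + (2*a + 5)^2 - 4)/(a^2 + 5*a + 4)^3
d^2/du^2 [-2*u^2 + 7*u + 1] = -4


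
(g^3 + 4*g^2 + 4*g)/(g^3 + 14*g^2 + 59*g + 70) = g*(g + 2)/(g^2 + 12*g + 35)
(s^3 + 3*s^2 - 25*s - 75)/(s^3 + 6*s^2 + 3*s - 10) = (s^2 - 2*s - 15)/(s^2 + s - 2)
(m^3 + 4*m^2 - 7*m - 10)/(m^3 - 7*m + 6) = (m^2 + 6*m + 5)/(m^2 + 2*m - 3)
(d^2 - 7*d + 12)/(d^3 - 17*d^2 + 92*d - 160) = (d - 3)/(d^2 - 13*d + 40)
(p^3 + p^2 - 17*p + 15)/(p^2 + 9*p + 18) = (p^3 + p^2 - 17*p + 15)/(p^2 + 9*p + 18)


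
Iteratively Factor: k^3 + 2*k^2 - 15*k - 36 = (k + 3)*(k^2 - k - 12) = (k + 3)^2*(k - 4)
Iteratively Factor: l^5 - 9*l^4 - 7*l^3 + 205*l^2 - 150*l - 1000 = (l + 2)*(l^4 - 11*l^3 + 15*l^2 + 175*l - 500) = (l + 2)*(l + 4)*(l^3 - 15*l^2 + 75*l - 125) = (l - 5)*(l + 2)*(l + 4)*(l^2 - 10*l + 25) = (l - 5)^2*(l + 2)*(l + 4)*(l - 5)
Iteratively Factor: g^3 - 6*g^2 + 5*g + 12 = (g - 4)*(g^2 - 2*g - 3) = (g - 4)*(g - 3)*(g + 1)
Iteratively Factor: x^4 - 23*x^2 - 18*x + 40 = (x + 2)*(x^3 - 2*x^2 - 19*x + 20) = (x - 5)*(x + 2)*(x^2 + 3*x - 4) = (x - 5)*(x - 1)*(x + 2)*(x + 4)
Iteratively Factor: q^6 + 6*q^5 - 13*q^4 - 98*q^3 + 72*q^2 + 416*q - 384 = (q + 4)*(q^5 + 2*q^4 - 21*q^3 - 14*q^2 + 128*q - 96) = (q - 2)*(q + 4)*(q^4 + 4*q^3 - 13*q^2 - 40*q + 48) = (q - 2)*(q + 4)^2*(q^3 - 13*q + 12) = (q - 3)*(q - 2)*(q + 4)^2*(q^2 + 3*q - 4) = (q - 3)*(q - 2)*(q + 4)^3*(q - 1)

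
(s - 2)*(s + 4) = s^2 + 2*s - 8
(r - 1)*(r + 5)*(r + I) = r^3 + 4*r^2 + I*r^2 - 5*r + 4*I*r - 5*I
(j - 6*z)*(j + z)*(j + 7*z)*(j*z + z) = j^4*z + 2*j^3*z^2 + j^3*z - 41*j^2*z^3 + 2*j^2*z^2 - 42*j*z^4 - 41*j*z^3 - 42*z^4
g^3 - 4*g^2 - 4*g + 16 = (g - 4)*(g - 2)*(g + 2)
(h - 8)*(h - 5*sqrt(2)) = h^2 - 8*h - 5*sqrt(2)*h + 40*sqrt(2)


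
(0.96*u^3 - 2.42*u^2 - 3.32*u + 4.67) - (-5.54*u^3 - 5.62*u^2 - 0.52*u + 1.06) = 6.5*u^3 + 3.2*u^2 - 2.8*u + 3.61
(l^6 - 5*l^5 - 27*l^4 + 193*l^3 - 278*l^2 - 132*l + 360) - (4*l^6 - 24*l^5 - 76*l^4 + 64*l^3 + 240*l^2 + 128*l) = -3*l^6 + 19*l^5 + 49*l^4 + 129*l^3 - 518*l^2 - 260*l + 360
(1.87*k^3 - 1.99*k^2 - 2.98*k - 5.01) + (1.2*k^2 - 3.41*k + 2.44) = 1.87*k^3 - 0.79*k^2 - 6.39*k - 2.57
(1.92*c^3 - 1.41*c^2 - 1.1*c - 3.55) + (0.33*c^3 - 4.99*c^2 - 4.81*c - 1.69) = 2.25*c^3 - 6.4*c^2 - 5.91*c - 5.24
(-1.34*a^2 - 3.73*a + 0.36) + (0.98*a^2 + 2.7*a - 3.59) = -0.36*a^2 - 1.03*a - 3.23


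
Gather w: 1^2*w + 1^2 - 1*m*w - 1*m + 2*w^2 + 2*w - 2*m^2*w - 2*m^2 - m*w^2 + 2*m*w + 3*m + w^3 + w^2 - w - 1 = -2*m^2 + 2*m + w^3 + w^2*(3 - m) + w*(-2*m^2 + m + 2)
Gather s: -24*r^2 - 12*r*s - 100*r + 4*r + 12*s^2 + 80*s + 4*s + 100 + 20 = -24*r^2 - 96*r + 12*s^2 + s*(84 - 12*r) + 120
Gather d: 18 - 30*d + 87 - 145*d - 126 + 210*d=35*d - 21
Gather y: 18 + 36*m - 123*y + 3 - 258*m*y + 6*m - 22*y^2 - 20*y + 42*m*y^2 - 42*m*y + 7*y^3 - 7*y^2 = 42*m + 7*y^3 + y^2*(42*m - 29) + y*(-300*m - 143) + 21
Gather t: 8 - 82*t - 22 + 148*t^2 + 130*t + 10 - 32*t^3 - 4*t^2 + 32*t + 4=-32*t^3 + 144*t^2 + 80*t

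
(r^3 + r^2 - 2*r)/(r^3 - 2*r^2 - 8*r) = (r - 1)/(r - 4)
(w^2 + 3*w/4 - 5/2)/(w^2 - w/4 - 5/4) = (w + 2)/(w + 1)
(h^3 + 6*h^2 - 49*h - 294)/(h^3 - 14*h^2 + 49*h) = (h^2 + 13*h + 42)/(h*(h - 7))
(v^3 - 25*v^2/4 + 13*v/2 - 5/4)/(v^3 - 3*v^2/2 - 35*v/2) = (4*v^2 - 5*v + 1)/(2*v*(2*v + 7))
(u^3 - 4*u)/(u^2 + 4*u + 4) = u*(u - 2)/(u + 2)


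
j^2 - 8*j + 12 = (j - 6)*(j - 2)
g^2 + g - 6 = (g - 2)*(g + 3)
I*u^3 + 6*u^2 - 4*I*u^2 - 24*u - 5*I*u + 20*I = (u - 4)*(u - 5*I)*(I*u + 1)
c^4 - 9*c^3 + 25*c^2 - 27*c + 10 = (c - 5)*(c - 2)*(c - 1)^2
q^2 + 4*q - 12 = (q - 2)*(q + 6)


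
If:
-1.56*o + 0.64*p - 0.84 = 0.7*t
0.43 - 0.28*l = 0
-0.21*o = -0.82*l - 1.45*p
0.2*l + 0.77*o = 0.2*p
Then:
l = 1.54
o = -0.65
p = -0.96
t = -0.63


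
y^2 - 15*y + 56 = (y - 8)*(y - 7)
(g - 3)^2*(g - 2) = g^3 - 8*g^2 + 21*g - 18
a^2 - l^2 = (a - l)*(a + l)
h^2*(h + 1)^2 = h^4 + 2*h^3 + h^2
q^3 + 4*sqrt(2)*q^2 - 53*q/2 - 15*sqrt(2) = (q - 5*sqrt(2)/2)*(q + sqrt(2)/2)*(q + 6*sqrt(2))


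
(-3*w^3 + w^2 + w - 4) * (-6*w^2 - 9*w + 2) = 18*w^5 + 21*w^4 - 21*w^3 + 17*w^2 + 38*w - 8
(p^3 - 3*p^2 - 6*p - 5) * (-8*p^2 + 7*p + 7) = -8*p^5 + 31*p^4 + 34*p^3 - 23*p^2 - 77*p - 35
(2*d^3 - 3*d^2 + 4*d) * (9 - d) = -2*d^4 + 21*d^3 - 31*d^2 + 36*d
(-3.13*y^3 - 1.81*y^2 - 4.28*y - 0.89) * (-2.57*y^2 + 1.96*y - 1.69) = 8.0441*y^5 - 1.4831*y^4 + 12.7417*y^3 - 3.0426*y^2 + 5.4888*y + 1.5041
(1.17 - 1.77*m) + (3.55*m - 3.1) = 1.78*m - 1.93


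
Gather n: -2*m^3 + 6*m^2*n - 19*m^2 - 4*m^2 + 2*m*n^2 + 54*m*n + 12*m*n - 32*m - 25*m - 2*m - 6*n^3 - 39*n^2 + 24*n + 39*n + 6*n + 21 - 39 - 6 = -2*m^3 - 23*m^2 - 59*m - 6*n^3 + n^2*(2*m - 39) + n*(6*m^2 + 66*m + 69) - 24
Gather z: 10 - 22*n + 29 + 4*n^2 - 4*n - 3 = 4*n^2 - 26*n + 36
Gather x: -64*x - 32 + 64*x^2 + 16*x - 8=64*x^2 - 48*x - 40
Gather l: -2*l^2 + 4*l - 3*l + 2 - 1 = -2*l^2 + l + 1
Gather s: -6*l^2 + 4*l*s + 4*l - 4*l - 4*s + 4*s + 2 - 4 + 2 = -6*l^2 + 4*l*s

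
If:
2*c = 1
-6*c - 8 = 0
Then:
No Solution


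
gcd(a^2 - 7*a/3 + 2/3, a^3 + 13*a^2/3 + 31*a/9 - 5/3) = a - 1/3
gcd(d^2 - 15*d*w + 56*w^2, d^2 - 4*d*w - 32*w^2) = -d + 8*w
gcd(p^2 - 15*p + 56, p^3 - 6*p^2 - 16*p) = p - 8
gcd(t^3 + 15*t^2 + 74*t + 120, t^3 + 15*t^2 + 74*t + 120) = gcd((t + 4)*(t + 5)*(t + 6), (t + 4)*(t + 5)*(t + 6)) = t^3 + 15*t^2 + 74*t + 120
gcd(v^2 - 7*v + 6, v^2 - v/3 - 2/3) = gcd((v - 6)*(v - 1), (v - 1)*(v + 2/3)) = v - 1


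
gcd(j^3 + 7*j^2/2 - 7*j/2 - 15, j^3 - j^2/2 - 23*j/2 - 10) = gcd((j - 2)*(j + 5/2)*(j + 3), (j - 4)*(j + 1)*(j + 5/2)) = j + 5/2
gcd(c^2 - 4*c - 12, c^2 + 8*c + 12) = c + 2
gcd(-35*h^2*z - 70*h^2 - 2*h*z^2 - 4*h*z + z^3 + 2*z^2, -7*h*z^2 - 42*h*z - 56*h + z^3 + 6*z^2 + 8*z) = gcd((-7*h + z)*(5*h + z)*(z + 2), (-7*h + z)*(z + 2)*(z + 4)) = -7*h*z - 14*h + z^2 + 2*z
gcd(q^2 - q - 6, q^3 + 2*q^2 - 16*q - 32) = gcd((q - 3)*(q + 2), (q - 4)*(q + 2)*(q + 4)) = q + 2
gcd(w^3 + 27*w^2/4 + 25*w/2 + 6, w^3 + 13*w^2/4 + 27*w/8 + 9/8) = w + 3/4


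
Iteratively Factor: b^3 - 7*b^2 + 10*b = (b - 5)*(b^2 - 2*b) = b*(b - 5)*(b - 2)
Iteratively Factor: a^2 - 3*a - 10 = (a - 5)*(a + 2)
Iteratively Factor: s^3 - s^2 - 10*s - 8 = (s + 2)*(s^2 - 3*s - 4) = (s - 4)*(s + 2)*(s + 1)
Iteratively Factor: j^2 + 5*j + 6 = (j + 3)*(j + 2)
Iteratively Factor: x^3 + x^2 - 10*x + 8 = (x + 4)*(x^2 - 3*x + 2) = (x - 2)*(x + 4)*(x - 1)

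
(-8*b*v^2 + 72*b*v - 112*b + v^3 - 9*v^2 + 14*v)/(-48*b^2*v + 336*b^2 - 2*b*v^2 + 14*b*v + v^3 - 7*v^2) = (v - 2)/(6*b + v)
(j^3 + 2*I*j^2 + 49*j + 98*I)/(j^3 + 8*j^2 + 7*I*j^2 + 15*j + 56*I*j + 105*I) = (j^2 - 5*I*j + 14)/(j^2 + 8*j + 15)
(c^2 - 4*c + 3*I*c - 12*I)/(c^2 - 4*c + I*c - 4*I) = (c + 3*I)/(c + I)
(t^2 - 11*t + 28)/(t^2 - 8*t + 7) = (t - 4)/(t - 1)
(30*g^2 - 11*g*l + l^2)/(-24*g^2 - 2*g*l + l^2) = (-5*g + l)/(4*g + l)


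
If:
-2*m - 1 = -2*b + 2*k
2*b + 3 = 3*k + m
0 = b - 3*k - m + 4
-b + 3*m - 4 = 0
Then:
No Solution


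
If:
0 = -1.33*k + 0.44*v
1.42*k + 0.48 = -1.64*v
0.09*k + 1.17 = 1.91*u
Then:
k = -0.08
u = 0.61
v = -0.23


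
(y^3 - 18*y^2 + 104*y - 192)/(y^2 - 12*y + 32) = y - 6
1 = 1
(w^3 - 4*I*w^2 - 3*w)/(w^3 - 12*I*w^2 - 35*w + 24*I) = w/(w - 8*I)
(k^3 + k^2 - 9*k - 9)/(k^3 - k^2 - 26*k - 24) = (k^2 - 9)/(k^2 - 2*k - 24)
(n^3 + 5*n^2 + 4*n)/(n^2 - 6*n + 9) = n*(n^2 + 5*n + 4)/(n^2 - 6*n + 9)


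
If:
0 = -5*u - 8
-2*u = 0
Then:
No Solution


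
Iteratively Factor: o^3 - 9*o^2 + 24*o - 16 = (o - 1)*(o^2 - 8*o + 16) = (o - 4)*(o - 1)*(o - 4)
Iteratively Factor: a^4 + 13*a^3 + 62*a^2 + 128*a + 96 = (a + 4)*(a^3 + 9*a^2 + 26*a + 24) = (a + 4)^2*(a^2 + 5*a + 6) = (a + 2)*(a + 4)^2*(a + 3)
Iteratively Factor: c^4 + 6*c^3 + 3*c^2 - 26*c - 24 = (c - 2)*(c^3 + 8*c^2 + 19*c + 12) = (c - 2)*(c + 3)*(c^2 + 5*c + 4) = (c - 2)*(c + 1)*(c + 3)*(c + 4)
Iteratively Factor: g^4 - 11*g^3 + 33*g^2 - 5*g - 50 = (g - 5)*(g^3 - 6*g^2 + 3*g + 10) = (g - 5)*(g - 2)*(g^2 - 4*g - 5) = (g - 5)*(g - 2)*(g + 1)*(g - 5)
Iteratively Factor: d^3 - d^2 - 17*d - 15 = (d + 3)*(d^2 - 4*d - 5) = (d - 5)*(d + 3)*(d + 1)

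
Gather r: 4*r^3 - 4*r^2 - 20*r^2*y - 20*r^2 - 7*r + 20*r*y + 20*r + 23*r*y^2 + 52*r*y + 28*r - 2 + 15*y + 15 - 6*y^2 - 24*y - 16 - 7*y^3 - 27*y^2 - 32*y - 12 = 4*r^3 + r^2*(-20*y - 24) + r*(23*y^2 + 72*y + 41) - 7*y^3 - 33*y^2 - 41*y - 15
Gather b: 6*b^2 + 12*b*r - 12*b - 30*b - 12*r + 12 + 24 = 6*b^2 + b*(12*r - 42) - 12*r + 36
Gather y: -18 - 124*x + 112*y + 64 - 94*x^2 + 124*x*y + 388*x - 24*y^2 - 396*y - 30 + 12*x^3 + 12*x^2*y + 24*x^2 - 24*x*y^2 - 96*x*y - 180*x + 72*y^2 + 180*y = 12*x^3 - 70*x^2 + 84*x + y^2*(48 - 24*x) + y*(12*x^2 + 28*x - 104) + 16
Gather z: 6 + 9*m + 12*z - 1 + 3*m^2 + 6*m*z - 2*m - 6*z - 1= 3*m^2 + 7*m + z*(6*m + 6) + 4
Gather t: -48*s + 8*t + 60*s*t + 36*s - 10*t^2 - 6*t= -12*s - 10*t^2 + t*(60*s + 2)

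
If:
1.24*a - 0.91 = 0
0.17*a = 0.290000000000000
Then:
No Solution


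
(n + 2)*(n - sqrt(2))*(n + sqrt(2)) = n^3 + 2*n^2 - 2*n - 4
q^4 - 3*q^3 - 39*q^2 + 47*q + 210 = (q - 7)*(q - 3)*(q + 2)*(q + 5)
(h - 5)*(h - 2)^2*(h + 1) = h^4 - 8*h^3 + 15*h^2 + 4*h - 20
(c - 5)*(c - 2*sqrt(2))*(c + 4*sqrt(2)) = c^3 - 5*c^2 + 2*sqrt(2)*c^2 - 16*c - 10*sqrt(2)*c + 80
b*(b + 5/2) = b^2 + 5*b/2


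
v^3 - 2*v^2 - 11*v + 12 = (v - 4)*(v - 1)*(v + 3)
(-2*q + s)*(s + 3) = -2*q*s - 6*q + s^2 + 3*s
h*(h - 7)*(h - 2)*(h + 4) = h^4 - 5*h^3 - 22*h^2 + 56*h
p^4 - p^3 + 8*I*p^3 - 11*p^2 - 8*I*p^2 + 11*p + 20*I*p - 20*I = (p - 1)*(p - I)*(p + 4*I)*(p + 5*I)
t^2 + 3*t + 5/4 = (t + 1/2)*(t + 5/2)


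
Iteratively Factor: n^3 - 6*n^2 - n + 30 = (n + 2)*(n^2 - 8*n + 15) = (n - 5)*(n + 2)*(n - 3)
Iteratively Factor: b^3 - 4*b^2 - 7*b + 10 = (b + 2)*(b^2 - 6*b + 5) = (b - 1)*(b + 2)*(b - 5)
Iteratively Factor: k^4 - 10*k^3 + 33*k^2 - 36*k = (k)*(k^3 - 10*k^2 + 33*k - 36) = k*(k - 4)*(k^2 - 6*k + 9) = k*(k - 4)*(k - 3)*(k - 3)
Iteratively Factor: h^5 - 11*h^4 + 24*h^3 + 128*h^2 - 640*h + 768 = (h - 4)*(h^4 - 7*h^3 - 4*h^2 + 112*h - 192) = (h - 4)*(h - 3)*(h^3 - 4*h^2 - 16*h + 64) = (h - 4)^2*(h - 3)*(h^2 - 16) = (h - 4)^2*(h - 3)*(h + 4)*(h - 4)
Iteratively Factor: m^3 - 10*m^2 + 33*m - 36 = (m - 3)*(m^2 - 7*m + 12) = (m - 3)^2*(m - 4)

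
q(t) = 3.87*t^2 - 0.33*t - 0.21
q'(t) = 7.74*t - 0.33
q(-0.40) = 0.54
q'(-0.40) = -3.43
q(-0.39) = 0.51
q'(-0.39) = -3.35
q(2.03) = 15.07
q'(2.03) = 15.38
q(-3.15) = 39.23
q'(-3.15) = -24.71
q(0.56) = 0.82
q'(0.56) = 4.00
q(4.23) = 67.64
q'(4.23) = 32.41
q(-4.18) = 68.79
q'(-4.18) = -32.68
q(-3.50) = 48.35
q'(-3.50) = -27.42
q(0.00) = -0.21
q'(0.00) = -0.33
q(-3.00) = 35.61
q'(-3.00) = -23.55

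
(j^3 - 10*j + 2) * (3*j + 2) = 3*j^4 + 2*j^3 - 30*j^2 - 14*j + 4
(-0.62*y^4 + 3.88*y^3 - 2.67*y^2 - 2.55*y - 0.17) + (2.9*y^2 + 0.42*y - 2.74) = -0.62*y^4 + 3.88*y^3 + 0.23*y^2 - 2.13*y - 2.91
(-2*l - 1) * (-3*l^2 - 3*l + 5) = 6*l^3 + 9*l^2 - 7*l - 5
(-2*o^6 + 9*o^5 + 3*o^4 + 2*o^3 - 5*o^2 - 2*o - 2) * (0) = 0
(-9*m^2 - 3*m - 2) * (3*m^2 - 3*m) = -27*m^4 + 18*m^3 + 3*m^2 + 6*m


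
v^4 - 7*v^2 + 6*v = v*(v - 2)*(v - 1)*(v + 3)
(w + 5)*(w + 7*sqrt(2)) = w^2 + 5*w + 7*sqrt(2)*w + 35*sqrt(2)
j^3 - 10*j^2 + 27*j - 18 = (j - 6)*(j - 3)*(j - 1)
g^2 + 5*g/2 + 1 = (g + 1/2)*(g + 2)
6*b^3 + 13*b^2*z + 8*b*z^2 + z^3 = (b + z)^2*(6*b + z)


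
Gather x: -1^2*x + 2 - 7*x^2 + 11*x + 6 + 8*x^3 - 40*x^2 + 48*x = 8*x^3 - 47*x^2 + 58*x + 8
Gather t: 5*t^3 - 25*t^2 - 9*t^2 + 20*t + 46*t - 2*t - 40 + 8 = 5*t^3 - 34*t^2 + 64*t - 32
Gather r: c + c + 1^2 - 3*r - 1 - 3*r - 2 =2*c - 6*r - 2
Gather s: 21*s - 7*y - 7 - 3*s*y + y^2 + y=s*(21 - 3*y) + y^2 - 6*y - 7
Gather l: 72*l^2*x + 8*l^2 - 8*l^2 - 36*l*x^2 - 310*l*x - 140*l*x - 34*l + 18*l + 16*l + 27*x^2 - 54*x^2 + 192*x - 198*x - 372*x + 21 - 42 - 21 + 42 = 72*l^2*x + l*(-36*x^2 - 450*x) - 27*x^2 - 378*x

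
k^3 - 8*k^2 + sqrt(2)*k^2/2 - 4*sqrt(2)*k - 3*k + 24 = (k - 8)*(k - sqrt(2))*(k + 3*sqrt(2)/2)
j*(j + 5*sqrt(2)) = j^2 + 5*sqrt(2)*j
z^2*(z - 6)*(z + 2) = z^4 - 4*z^3 - 12*z^2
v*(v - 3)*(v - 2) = v^3 - 5*v^2 + 6*v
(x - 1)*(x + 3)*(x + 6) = x^3 + 8*x^2 + 9*x - 18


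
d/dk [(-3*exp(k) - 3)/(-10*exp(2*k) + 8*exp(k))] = 3*(-5*exp(2*k) - 10*exp(k) + 4)*exp(-k)/(2*(25*exp(2*k) - 40*exp(k) + 16))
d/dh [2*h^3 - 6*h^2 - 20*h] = 6*h^2 - 12*h - 20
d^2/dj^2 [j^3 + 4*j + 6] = 6*j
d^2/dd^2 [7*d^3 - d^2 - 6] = 42*d - 2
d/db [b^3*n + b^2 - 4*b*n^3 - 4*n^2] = 3*b^2*n + 2*b - 4*n^3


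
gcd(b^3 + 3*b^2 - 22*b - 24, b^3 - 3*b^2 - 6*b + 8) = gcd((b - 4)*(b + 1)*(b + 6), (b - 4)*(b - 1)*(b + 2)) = b - 4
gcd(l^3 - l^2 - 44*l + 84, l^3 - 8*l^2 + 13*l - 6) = l - 6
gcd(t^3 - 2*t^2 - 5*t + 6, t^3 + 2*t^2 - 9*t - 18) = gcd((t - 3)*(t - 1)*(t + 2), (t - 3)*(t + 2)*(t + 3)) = t^2 - t - 6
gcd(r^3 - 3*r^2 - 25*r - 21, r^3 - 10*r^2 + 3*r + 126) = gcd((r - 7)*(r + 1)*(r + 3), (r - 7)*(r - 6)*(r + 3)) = r^2 - 4*r - 21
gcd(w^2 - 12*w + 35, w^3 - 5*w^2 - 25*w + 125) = w - 5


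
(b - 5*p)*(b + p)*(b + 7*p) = b^3 + 3*b^2*p - 33*b*p^2 - 35*p^3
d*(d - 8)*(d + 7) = d^3 - d^2 - 56*d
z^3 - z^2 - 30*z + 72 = (z - 4)*(z - 3)*(z + 6)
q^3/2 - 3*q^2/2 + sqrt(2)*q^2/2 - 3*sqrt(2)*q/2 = q*(q/2 + sqrt(2)/2)*(q - 3)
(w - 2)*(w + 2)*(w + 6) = w^3 + 6*w^2 - 4*w - 24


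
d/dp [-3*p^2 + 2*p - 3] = 2 - 6*p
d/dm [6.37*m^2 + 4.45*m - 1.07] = 12.74*m + 4.45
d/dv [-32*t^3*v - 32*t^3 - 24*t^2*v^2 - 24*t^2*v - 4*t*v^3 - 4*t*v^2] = 4*t*(-8*t^2 - 12*t*v - 6*t - 3*v^2 - 2*v)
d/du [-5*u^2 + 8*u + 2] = 8 - 10*u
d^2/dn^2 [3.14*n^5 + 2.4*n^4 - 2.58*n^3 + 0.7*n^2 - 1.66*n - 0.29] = 62.8*n^3 + 28.8*n^2 - 15.48*n + 1.4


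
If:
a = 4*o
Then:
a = 4*o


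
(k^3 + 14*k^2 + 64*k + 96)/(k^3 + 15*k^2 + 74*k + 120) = (k + 4)/(k + 5)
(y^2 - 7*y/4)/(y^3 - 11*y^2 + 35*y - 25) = y*(4*y - 7)/(4*(y^3 - 11*y^2 + 35*y - 25))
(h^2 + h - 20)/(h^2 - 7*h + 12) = (h + 5)/(h - 3)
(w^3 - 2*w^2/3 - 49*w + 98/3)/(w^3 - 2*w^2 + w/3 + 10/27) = 9*(w^2 - 49)/(9*w^2 - 12*w - 5)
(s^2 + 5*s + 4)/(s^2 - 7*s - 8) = (s + 4)/(s - 8)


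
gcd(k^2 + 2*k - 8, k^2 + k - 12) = k + 4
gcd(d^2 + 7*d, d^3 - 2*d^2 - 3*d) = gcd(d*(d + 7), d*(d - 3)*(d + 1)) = d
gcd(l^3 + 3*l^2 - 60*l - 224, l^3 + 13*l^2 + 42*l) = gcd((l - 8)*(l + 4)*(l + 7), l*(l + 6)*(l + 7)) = l + 7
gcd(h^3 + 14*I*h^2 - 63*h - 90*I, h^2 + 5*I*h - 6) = h + 3*I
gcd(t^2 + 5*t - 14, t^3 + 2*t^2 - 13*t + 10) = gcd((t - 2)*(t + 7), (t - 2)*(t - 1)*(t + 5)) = t - 2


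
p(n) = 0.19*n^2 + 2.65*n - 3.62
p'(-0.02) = 2.64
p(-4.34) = -11.54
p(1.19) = -0.20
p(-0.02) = -3.67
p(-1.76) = -7.70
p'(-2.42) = 1.73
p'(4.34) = 4.30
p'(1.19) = 3.10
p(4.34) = 11.46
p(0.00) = -3.62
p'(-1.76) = 1.98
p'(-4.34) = 1.00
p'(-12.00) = -1.91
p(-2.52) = -9.09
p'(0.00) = 2.65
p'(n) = 0.38*n + 2.65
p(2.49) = 4.16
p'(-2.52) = 1.69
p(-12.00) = -8.06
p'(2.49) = 3.60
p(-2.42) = -8.92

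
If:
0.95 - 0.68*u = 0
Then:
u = 1.40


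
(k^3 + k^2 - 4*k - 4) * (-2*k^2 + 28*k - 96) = -2*k^5 + 26*k^4 - 60*k^3 - 200*k^2 + 272*k + 384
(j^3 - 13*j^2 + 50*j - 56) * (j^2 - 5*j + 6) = j^5 - 18*j^4 + 121*j^3 - 384*j^2 + 580*j - 336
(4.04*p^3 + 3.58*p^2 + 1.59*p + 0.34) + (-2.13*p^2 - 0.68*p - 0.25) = 4.04*p^3 + 1.45*p^2 + 0.91*p + 0.09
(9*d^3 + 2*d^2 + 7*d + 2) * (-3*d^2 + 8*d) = -27*d^5 + 66*d^4 - 5*d^3 + 50*d^2 + 16*d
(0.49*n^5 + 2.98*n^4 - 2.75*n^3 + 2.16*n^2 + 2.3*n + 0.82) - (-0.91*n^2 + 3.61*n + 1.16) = 0.49*n^5 + 2.98*n^4 - 2.75*n^3 + 3.07*n^2 - 1.31*n - 0.34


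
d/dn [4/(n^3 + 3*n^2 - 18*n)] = 12*(-n^2 - 2*n + 6)/(n^2*(n^2 + 3*n - 18)^2)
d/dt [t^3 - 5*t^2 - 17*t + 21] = 3*t^2 - 10*t - 17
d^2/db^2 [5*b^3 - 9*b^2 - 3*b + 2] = 30*b - 18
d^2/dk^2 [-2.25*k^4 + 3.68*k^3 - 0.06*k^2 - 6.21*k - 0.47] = -27.0*k^2 + 22.08*k - 0.12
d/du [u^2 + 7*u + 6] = 2*u + 7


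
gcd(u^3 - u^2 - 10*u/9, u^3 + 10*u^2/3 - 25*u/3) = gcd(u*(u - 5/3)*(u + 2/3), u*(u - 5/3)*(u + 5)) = u^2 - 5*u/3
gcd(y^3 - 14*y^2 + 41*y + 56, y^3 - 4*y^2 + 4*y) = 1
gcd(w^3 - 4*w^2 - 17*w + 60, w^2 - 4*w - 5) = w - 5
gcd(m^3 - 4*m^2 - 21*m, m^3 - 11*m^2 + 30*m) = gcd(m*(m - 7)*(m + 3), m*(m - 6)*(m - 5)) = m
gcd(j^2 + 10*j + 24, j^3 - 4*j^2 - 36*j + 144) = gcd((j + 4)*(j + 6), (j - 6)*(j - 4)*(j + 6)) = j + 6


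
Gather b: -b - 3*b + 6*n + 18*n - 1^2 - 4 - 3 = -4*b + 24*n - 8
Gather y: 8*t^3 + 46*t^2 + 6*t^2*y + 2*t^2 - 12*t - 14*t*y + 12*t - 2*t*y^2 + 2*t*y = 8*t^3 + 48*t^2 - 2*t*y^2 + y*(6*t^2 - 12*t)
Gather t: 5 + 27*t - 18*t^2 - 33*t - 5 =-18*t^2 - 6*t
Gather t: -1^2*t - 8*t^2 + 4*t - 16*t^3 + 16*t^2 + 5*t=-16*t^3 + 8*t^2 + 8*t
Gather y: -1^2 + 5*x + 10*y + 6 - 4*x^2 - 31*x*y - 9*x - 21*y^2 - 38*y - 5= -4*x^2 - 4*x - 21*y^2 + y*(-31*x - 28)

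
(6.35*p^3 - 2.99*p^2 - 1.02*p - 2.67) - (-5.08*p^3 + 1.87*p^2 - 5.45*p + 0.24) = 11.43*p^3 - 4.86*p^2 + 4.43*p - 2.91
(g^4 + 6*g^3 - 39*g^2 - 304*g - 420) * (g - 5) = g^5 + g^4 - 69*g^3 - 109*g^2 + 1100*g + 2100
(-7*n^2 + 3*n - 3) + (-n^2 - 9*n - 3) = -8*n^2 - 6*n - 6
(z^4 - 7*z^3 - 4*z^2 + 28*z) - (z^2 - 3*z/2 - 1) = z^4 - 7*z^3 - 5*z^2 + 59*z/2 + 1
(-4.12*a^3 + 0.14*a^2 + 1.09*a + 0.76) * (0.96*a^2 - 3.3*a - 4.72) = -3.9552*a^5 + 13.7304*a^4 + 20.0308*a^3 - 3.5282*a^2 - 7.6528*a - 3.5872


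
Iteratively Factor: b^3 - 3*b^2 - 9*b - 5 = (b + 1)*(b^2 - 4*b - 5) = (b - 5)*(b + 1)*(b + 1)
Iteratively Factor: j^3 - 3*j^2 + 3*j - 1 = (j - 1)*(j^2 - 2*j + 1) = (j - 1)^2*(j - 1)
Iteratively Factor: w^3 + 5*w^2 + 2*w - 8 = (w - 1)*(w^2 + 6*w + 8) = (w - 1)*(w + 2)*(w + 4)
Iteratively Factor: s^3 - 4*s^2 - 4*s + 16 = (s - 2)*(s^2 - 2*s - 8) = (s - 2)*(s + 2)*(s - 4)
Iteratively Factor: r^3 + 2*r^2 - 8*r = (r - 2)*(r^2 + 4*r) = r*(r - 2)*(r + 4)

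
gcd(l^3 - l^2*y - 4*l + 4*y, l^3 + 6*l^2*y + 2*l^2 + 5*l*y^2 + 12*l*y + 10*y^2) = l + 2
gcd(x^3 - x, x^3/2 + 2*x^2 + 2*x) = x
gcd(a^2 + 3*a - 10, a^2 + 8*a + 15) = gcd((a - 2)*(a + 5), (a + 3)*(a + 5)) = a + 5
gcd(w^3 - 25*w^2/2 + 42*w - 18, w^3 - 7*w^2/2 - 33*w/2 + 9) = w^2 - 13*w/2 + 3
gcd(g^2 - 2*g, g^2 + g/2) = g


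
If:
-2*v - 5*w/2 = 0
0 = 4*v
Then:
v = 0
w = 0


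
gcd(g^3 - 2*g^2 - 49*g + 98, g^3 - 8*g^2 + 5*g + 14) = g^2 - 9*g + 14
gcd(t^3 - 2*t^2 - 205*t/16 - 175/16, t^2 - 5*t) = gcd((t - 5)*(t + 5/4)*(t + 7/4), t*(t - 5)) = t - 5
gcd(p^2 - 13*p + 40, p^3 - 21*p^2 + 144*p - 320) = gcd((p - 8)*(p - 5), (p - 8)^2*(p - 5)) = p^2 - 13*p + 40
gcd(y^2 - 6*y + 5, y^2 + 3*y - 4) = y - 1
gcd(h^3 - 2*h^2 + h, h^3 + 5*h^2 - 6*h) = h^2 - h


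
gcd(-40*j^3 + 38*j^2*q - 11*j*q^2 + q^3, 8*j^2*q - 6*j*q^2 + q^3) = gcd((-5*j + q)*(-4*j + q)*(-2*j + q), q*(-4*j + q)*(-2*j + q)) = 8*j^2 - 6*j*q + q^2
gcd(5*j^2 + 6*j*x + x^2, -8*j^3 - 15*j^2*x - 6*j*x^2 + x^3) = j + x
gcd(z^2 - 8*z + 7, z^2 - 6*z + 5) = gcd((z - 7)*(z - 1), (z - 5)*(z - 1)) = z - 1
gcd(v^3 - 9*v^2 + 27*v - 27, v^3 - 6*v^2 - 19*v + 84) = v - 3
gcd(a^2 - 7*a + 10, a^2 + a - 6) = a - 2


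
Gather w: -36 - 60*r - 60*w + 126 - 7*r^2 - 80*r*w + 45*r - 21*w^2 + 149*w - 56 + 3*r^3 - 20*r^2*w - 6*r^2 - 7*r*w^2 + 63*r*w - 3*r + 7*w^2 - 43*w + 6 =3*r^3 - 13*r^2 - 18*r + w^2*(-7*r - 14) + w*(-20*r^2 - 17*r + 46) + 40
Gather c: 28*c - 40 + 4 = 28*c - 36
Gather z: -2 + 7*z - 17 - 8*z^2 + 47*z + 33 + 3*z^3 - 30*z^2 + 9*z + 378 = 3*z^3 - 38*z^2 + 63*z + 392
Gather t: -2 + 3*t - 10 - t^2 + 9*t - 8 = -t^2 + 12*t - 20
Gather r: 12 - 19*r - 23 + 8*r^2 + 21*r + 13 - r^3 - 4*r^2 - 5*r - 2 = -r^3 + 4*r^2 - 3*r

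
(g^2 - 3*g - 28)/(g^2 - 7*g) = (g + 4)/g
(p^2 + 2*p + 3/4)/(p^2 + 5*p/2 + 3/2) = (p + 1/2)/(p + 1)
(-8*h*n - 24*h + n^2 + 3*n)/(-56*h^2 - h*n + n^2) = (n + 3)/(7*h + n)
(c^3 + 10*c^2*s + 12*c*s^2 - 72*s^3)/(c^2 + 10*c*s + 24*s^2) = (c^2 + 4*c*s - 12*s^2)/(c + 4*s)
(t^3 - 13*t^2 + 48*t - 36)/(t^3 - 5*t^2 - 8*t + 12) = (t - 6)/(t + 2)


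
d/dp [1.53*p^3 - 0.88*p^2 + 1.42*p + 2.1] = 4.59*p^2 - 1.76*p + 1.42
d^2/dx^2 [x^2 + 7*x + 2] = 2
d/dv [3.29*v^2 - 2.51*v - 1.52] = 6.58*v - 2.51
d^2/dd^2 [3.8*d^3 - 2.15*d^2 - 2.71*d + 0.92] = 22.8*d - 4.3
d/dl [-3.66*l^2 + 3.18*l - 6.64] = 3.18 - 7.32*l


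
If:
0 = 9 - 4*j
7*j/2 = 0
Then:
No Solution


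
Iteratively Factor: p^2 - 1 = (p + 1)*(p - 1)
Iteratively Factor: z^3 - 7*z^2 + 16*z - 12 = (z - 2)*(z^2 - 5*z + 6) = (z - 3)*(z - 2)*(z - 2)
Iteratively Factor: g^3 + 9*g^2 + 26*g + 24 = (g + 4)*(g^2 + 5*g + 6) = (g + 3)*(g + 4)*(g + 2)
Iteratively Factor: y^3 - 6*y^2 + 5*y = (y)*(y^2 - 6*y + 5) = y*(y - 5)*(y - 1)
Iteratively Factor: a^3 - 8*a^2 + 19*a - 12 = (a - 3)*(a^2 - 5*a + 4) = (a - 3)*(a - 1)*(a - 4)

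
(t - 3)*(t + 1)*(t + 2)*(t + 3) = t^4 + 3*t^3 - 7*t^2 - 27*t - 18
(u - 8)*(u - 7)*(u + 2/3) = u^3 - 43*u^2/3 + 46*u + 112/3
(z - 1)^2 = z^2 - 2*z + 1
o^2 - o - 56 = (o - 8)*(o + 7)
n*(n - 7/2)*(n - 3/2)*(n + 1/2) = n^4 - 9*n^3/2 + 11*n^2/4 + 21*n/8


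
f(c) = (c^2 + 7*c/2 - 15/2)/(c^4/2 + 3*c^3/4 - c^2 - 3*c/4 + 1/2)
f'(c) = (2*c + 7/2)/(c^4/2 + 3*c^3/4 - c^2 - 3*c/4 + 1/2) + (c^2 + 7*c/2 - 15/2)*(-2*c^3 - 9*c^2/4 + 2*c + 3/4)/(c^4/2 + 3*c^3/4 - c^2 - 3*c/4 + 1/2)^2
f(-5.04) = 0.00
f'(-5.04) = -0.03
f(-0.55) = -17.18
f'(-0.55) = 27.10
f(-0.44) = -14.96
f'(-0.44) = 14.43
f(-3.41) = -0.27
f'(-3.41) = -0.54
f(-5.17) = 0.00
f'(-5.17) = -0.03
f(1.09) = -14.56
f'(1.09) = 231.29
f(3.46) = 0.19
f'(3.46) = -0.10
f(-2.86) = -0.90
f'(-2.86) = -2.24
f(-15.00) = 0.01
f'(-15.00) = 0.00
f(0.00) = -15.00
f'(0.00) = -15.50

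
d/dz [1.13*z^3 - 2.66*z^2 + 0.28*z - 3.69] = 3.39*z^2 - 5.32*z + 0.28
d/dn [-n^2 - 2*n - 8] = -2*n - 2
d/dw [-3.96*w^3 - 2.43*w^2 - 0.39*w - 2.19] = -11.88*w^2 - 4.86*w - 0.39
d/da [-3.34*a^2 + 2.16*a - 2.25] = 2.16 - 6.68*a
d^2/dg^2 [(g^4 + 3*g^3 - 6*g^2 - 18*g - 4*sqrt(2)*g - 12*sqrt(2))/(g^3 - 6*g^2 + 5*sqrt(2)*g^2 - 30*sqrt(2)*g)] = 2*(-45*sqrt(2)*g^6 + 98*g^6 - 954*g^5 + 798*sqrt(2)*g^5 - 810*sqrt(2)*g^4 + 5604*g^4 + 1332*g^3 + 1852*sqrt(2)*g^3 - 3096*sqrt(2)*g^2 + 6480*g^2 - 12960*g + 10800*sqrt(2)*g - 21600*sqrt(2))/(g^3*(g^6 - 18*g^5 + 15*sqrt(2)*g^5 - 270*sqrt(2)*g^4 + 258*g^4 - 2916*g^3 + 1870*sqrt(2)*g^3 - 7740*sqrt(2)*g^2 + 16200*g^2 - 32400*g + 27000*sqrt(2)*g - 54000*sqrt(2)))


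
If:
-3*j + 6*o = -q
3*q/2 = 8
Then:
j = 2*o + 16/9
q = 16/3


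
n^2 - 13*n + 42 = (n - 7)*(n - 6)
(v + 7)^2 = v^2 + 14*v + 49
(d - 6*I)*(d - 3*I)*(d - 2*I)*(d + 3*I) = d^4 - 8*I*d^3 - 3*d^2 - 72*I*d - 108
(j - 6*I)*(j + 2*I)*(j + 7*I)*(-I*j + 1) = -I*j^4 + 4*j^3 - 37*I*j^2 + 124*j + 84*I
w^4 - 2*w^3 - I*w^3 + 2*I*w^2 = w^2*(w - 2)*(w - I)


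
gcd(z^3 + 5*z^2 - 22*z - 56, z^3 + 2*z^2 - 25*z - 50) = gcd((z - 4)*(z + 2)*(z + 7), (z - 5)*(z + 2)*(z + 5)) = z + 2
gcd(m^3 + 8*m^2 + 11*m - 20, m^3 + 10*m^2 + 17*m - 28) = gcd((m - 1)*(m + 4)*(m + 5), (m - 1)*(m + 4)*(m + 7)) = m^2 + 3*m - 4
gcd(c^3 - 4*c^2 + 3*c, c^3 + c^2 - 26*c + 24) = c - 1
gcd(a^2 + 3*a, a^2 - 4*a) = a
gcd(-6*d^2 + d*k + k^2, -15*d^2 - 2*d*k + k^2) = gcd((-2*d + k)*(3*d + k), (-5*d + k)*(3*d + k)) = 3*d + k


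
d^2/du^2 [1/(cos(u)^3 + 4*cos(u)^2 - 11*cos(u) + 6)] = (-9*sin(u)^4 + 163*sin(u)^2 - 49*cos(u)/2 - 31*cos(3*u)/2 + 40)/((cos(u) - 1)^4*(cos(u) + 6)^3)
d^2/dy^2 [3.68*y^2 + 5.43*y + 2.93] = 7.36000000000000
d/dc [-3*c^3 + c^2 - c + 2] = -9*c^2 + 2*c - 1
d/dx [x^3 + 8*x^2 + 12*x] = 3*x^2 + 16*x + 12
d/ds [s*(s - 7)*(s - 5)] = 3*s^2 - 24*s + 35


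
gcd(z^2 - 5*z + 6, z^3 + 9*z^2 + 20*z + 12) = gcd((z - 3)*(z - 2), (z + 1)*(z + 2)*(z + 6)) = 1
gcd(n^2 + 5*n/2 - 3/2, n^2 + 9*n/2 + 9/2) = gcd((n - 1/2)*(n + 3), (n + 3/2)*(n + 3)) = n + 3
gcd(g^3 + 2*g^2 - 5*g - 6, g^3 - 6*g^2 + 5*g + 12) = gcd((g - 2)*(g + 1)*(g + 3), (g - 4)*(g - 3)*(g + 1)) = g + 1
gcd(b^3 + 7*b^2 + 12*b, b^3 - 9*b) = b^2 + 3*b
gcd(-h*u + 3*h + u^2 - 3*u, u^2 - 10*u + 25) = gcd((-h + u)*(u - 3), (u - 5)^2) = 1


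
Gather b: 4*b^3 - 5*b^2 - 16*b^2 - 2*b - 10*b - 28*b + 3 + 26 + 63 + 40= 4*b^3 - 21*b^2 - 40*b + 132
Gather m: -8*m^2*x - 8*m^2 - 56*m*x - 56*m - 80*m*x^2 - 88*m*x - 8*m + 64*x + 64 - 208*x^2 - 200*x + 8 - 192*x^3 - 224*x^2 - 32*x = m^2*(-8*x - 8) + m*(-80*x^2 - 144*x - 64) - 192*x^3 - 432*x^2 - 168*x + 72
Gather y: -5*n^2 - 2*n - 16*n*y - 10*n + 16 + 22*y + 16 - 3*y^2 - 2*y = -5*n^2 - 12*n - 3*y^2 + y*(20 - 16*n) + 32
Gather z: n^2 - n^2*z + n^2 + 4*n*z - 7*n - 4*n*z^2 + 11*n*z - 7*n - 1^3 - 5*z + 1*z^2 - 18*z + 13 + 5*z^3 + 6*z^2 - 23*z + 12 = 2*n^2 - 14*n + 5*z^3 + z^2*(7 - 4*n) + z*(-n^2 + 15*n - 46) + 24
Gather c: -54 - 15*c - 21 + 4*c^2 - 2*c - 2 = 4*c^2 - 17*c - 77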